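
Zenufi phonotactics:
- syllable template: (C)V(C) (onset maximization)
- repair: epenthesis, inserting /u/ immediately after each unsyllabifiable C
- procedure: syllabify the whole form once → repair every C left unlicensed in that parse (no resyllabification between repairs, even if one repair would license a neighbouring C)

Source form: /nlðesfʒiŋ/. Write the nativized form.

The consonants /n/, /l/, /f/ cannot be parsed into a legal (C)V(C) syllable (at most one coda consonant is licensed; onsets are limited to one consonant).
Epenthesis after each stranded consonant: /n/ → /nu/, /l/ → /lu/, /f/ → /fu/.

nuluðesfuʒiŋ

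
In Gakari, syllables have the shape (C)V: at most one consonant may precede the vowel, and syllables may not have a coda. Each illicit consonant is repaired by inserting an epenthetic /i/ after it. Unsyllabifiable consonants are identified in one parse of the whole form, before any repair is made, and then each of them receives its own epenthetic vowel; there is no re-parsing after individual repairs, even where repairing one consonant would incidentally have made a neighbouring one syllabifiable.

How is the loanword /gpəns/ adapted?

Under (C)V, the unsyllabifiable consonants are /g/, /n/, /s/ (no codas are permitted; onsets are limited to one consonant).
Epenthesis after each stranded consonant: /g/ → /gi/, /n/ → /ni/, /s/ → /si/.

gipənisi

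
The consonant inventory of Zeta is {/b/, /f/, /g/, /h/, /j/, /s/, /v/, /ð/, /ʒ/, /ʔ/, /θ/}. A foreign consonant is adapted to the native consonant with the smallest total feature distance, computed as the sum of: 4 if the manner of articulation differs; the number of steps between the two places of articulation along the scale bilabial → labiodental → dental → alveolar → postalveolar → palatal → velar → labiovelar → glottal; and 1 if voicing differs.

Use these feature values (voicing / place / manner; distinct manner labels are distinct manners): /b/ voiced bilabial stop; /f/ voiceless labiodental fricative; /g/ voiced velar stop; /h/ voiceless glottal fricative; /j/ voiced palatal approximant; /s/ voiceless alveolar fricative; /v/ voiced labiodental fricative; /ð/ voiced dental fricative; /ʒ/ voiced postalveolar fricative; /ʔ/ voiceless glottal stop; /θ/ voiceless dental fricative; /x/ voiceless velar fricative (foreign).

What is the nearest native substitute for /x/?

/h/ is closest: same manner (fricative), place distance 2 (velar→glottal), same voicing; total 2. Next closest is /s/ at distance 3.

h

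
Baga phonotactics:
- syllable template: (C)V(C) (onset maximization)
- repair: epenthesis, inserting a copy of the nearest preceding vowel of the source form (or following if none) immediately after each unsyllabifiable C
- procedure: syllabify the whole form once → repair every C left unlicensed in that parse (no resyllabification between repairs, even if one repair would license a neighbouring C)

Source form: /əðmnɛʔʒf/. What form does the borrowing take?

Under (C)V(C), the unsyllabifiable consonants are /m/, /ʒ/, /f/ (at most one coda consonant is licensed; onsets are limited to one consonant).
Each unlicensed consonant becomes the onset of a new syllable: /m/ → /mə/, /ʒ/ → /ʒɛ/, /f/ → /fɛ/.

əðmənɛʔʒɛfɛ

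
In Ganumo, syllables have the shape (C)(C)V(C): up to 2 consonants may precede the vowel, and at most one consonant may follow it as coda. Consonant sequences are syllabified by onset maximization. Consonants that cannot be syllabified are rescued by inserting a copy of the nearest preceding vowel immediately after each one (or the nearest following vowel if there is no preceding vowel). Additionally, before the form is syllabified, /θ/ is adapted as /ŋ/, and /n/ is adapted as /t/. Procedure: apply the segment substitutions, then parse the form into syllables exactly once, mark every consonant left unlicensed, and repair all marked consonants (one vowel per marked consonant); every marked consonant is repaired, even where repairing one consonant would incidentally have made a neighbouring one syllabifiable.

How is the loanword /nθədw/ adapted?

tŋədwə

Substitution: /n/ → /t/, /θ/ → /ŋ/, giving /tŋədw/.
The consonants /w/ cannot be parsed into a legal (C)(C)V(C) syllable (at most one coda consonant is licensed; onsets may contain at most 2 consonants).
Epenthesis after each stranded consonant: /w/ → /wə/.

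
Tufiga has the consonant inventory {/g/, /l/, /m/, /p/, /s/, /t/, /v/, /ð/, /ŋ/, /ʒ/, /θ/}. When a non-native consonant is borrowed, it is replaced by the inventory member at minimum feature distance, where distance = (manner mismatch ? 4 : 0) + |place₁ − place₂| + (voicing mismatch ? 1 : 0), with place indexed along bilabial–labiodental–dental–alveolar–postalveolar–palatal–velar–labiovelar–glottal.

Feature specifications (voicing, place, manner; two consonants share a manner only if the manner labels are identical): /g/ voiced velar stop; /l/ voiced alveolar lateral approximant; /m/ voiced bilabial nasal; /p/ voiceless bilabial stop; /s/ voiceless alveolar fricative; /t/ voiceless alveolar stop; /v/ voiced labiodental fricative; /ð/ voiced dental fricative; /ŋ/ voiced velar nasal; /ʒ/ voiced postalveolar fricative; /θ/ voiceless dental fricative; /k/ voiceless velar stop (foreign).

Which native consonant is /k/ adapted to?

/g/ is closest: same manner (stop), place distance 0 (velar→velar), voicing differs (+1); total 1. Next closest is /t/ at distance 3.

g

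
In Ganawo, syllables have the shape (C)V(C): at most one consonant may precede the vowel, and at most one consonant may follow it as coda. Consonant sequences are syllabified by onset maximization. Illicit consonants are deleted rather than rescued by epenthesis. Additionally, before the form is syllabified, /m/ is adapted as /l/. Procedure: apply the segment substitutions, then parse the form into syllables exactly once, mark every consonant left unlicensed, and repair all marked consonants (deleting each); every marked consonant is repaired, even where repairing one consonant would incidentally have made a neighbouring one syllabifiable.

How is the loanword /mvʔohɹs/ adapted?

ʔoh

Substitution: /m/ → /l/, giving /lvʔohɹs/.
Syllabifying with onset maximization leaves /l/, /v/, /ɹ/, /s/ stranded (at most one coda consonant is licensed; onsets are limited to one consonant).
Deletion applies to /l/, /v/, /ɹ/, /s/.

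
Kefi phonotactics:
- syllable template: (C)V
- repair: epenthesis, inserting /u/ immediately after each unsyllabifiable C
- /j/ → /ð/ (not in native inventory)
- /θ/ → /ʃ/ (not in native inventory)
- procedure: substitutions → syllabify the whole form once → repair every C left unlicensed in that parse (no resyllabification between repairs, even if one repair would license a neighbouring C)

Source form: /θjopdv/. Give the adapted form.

ʃuðopuduvu

Substitution: /θ/ → /ʃ/, /j/ → /ð/, giving /ʃðopdv/.
The consonants /ʃ/, /p/, /d/, /v/ cannot be parsed into a legal (C)V syllable (no codas are permitted; onsets are limited to one consonant).
Inserting the epenthetic vowel yields /ʃ/ → /ʃu/, /p/ → /pu/, /d/ → /du/, /v/ → /vu/.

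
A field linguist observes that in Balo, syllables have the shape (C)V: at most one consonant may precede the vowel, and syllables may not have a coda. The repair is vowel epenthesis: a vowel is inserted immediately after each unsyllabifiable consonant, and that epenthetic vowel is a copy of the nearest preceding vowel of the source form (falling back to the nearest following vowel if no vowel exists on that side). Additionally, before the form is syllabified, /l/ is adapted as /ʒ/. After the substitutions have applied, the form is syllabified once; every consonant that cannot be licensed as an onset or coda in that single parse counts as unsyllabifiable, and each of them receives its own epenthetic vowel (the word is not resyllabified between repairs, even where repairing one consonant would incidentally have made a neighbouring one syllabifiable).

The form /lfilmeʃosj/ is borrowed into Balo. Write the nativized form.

ʒifiʒimeʃosojo

Substitution: /l/ → /ʒ/, giving /ʒfiʒmeʃosj/.
Under (C)V, the unsyllabifiable consonants are /ʒ/, /ʒ/, /s/, /j/ (no codas are permitted; onsets are limited to one consonant).
Inserting the epenthetic vowel yields /ʒ/ → /ʒi/, /ʒ/ → /ʒi/, /s/ → /so/, /j/ → /jo/.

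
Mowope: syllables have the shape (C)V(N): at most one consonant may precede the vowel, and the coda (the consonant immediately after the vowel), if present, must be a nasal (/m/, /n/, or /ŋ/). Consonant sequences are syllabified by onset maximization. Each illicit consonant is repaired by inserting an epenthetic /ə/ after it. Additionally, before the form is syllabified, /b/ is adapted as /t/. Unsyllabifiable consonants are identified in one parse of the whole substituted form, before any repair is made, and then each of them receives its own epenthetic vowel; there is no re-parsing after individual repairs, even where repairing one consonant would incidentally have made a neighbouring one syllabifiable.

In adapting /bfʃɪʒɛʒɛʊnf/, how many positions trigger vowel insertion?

3

After substitution the input is /tfʃɪʒɛʒɛʊnf/.
The unsyllabifiable consonants are /t/, /f/, /f/; each receives one epenthetic vowel.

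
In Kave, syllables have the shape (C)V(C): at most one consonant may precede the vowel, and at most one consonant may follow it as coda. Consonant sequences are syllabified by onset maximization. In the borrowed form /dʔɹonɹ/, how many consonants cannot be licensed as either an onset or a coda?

3

The consonants /d/, /ʔ/, /ɹ/ cannot be parsed into a legal (C)V(C) syllable (at most one coda consonant is licensed; onsets are limited to one consonant).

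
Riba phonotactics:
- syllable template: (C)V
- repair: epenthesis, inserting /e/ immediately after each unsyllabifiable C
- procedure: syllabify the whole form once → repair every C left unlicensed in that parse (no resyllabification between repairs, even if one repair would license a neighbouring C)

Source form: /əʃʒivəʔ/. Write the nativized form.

Under (C)V, the unsyllabifiable consonants are /ʃ/, /ʔ/ (no codas are permitted; onsets are limited to one consonant).
Epenthesis after each stranded consonant: /ʃ/ → /ʃe/, /ʔ/ → /ʔe/.

əʃeʒivəʔe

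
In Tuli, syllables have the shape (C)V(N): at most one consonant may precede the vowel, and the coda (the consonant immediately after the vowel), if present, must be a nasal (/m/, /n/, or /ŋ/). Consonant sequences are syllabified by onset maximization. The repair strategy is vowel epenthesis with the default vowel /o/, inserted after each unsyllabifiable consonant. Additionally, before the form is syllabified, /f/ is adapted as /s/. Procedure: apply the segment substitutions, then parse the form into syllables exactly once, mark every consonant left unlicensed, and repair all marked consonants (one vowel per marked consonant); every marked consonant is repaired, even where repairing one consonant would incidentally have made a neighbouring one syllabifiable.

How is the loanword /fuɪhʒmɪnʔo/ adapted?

Substitution: /f/ → /s/, giving /suɪhʒmɪnʔo/.
Syllabifying with onset maximization leaves /h/, /ʒ/ stranded (only a nasal (/m/, /n/, or /ŋ/) is licensed in coda position; onsets are limited to one consonant).
Inserting the epenthetic vowel yields /h/ → /ho/, /ʒ/ → /ʒo/.

suɪhoʒomɪnʔo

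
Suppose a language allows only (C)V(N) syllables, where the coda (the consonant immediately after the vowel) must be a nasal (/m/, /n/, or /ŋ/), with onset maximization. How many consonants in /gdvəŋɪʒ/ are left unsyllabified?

Under (C)V(N), the unsyllabifiable consonants are /g/, /d/, /ʒ/ (only a nasal (/m/, /n/, or /ŋ/) is licensed in coda position; onsets are limited to one consonant).

3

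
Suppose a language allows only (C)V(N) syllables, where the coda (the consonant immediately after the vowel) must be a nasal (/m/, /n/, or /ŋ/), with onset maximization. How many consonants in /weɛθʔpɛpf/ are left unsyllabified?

4

Syllabifying with onset maximization leaves /θ/, /ʔ/, /p/, /f/ stranded (only a nasal (/m/, /n/, or /ŋ/) is licensed in coda position; onsets are limited to one consonant).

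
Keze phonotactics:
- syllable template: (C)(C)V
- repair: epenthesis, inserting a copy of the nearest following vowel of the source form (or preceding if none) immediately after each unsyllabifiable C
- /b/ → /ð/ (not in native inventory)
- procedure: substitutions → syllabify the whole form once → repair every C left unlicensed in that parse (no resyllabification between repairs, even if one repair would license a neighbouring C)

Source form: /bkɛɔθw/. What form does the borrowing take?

ðkɛɔθɔwɔ

Substitution: /b/ → /ð/, giving /ðkɛɔθw/.
Under (C)(C)V, the unsyllabifiable consonants are /θ/, /w/ (no codas are permitted; onsets may contain at most 2 consonants).
Epenthesis after each stranded consonant: /θ/ → /θɔ/, /w/ → /wɔ/.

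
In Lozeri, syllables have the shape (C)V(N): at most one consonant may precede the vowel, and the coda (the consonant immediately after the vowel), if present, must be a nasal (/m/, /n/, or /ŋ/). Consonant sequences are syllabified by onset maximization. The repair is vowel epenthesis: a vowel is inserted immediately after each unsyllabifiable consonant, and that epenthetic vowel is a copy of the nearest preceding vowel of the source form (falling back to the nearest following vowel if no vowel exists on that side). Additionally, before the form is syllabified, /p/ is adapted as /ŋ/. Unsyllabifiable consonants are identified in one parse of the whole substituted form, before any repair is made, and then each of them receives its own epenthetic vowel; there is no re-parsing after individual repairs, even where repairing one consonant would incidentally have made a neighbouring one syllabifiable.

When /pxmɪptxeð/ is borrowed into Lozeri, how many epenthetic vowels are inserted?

After substitution the input is /ŋxmɪŋtxeð/.
The unsyllabifiable consonants are /ŋ/, /x/, /t/, /ð/; each receives one epenthetic vowel.

4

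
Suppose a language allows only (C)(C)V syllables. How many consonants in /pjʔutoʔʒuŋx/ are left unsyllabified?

Syllabifying with onset maximization leaves /p/, /ŋ/, /x/ stranded (no codas are permitted; onsets may contain at most 2 consonants).

3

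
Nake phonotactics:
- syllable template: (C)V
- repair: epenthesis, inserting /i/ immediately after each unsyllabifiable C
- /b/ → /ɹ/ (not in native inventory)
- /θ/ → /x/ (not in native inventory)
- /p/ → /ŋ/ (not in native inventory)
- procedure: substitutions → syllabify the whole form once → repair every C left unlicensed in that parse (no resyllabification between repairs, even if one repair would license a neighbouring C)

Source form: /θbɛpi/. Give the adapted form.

xiɹɛŋi

Substitution: /θ/ → /x/, /b/ → /ɹ/, /p/ → /ŋ/, giving /xɹɛŋi/.
The consonants /x/ cannot be parsed into a legal (C)V syllable (no codas are permitted; onsets are limited to one consonant).
Epenthesis after each stranded consonant: /x/ → /xi/.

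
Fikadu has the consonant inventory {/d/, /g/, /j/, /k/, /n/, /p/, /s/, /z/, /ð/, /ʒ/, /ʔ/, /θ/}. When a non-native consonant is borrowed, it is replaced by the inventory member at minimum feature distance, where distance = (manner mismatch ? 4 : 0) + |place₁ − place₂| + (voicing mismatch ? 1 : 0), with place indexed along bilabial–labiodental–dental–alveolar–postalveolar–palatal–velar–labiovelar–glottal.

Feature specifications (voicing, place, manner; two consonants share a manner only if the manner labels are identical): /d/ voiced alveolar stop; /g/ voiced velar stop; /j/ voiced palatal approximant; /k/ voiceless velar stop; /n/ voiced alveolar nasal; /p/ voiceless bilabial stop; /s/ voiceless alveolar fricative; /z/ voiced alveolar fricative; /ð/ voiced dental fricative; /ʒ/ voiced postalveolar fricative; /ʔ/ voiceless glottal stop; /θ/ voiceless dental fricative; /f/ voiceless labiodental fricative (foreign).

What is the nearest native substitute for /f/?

θ

/θ/ is closest: same manner (fricative), place distance 1 (labiodental→dental), same voicing; total 1. Next closest is /s/ at distance 2.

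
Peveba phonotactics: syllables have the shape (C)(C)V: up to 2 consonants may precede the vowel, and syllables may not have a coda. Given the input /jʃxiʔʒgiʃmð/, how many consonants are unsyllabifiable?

The consonants /j/, /ʔ/, /ʃ/, /m/, /ð/ cannot be parsed into a legal (C)(C)V syllable (no codas are permitted; onsets may contain at most 2 consonants).

5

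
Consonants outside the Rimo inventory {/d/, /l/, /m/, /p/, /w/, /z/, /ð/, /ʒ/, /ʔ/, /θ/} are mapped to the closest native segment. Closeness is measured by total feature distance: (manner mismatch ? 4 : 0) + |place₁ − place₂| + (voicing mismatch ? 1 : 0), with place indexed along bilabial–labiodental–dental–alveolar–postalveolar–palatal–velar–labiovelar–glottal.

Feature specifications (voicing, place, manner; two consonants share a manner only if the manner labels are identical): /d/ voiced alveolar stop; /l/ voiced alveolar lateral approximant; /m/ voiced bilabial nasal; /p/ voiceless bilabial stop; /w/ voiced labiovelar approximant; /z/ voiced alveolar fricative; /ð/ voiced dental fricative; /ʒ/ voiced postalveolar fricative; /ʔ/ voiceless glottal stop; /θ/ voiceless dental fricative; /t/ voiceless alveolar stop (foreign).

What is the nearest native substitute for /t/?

/d/ is closest: same manner (stop), place distance 0 (alveolar→alveolar), voicing differs (+1); total 1. Next closest is /p/ at distance 3.

d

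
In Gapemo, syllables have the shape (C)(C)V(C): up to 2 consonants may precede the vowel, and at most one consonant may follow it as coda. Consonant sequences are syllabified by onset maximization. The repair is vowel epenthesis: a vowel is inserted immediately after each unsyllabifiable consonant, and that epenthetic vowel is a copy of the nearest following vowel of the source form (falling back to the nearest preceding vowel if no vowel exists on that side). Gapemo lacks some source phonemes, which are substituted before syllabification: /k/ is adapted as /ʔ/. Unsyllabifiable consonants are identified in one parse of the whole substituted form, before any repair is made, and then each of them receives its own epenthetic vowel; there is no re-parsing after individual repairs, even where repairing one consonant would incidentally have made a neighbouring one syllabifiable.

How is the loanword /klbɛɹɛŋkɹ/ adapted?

Substitution: /k/ → /ʔ/, giving /ʔlbɛɹɛŋʔɹ/.
Syllabifying with onset maximization leaves /ʔ/, /ʔ/, /ɹ/ stranded (at most one coda consonant is licensed; onsets may contain at most 2 consonants).
Each unlicensed consonant becomes the onset of a new syllable: /ʔ/ → /ʔɛ/, /ʔ/ → /ʔɛ/, /ɹ/ → /ɹɛ/.

ʔɛlbɛɹɛŋʔɛɹɛ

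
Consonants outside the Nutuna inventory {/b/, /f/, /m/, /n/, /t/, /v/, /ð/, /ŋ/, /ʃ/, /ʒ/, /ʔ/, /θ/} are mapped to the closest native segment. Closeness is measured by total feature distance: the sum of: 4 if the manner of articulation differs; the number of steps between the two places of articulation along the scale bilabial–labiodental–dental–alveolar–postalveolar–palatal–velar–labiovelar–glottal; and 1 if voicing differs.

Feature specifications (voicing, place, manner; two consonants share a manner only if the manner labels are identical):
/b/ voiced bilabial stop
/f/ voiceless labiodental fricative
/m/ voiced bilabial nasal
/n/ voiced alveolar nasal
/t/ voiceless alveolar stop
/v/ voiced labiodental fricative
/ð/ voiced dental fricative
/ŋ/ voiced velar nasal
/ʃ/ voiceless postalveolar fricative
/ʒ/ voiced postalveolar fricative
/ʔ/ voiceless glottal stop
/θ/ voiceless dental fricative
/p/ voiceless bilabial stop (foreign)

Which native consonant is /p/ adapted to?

b

/b/ is closest: same manner (stop), place distance 0 (bilabial→bilabial), voicing differs (+1); total 1. Next closest is /t/ at distance 3.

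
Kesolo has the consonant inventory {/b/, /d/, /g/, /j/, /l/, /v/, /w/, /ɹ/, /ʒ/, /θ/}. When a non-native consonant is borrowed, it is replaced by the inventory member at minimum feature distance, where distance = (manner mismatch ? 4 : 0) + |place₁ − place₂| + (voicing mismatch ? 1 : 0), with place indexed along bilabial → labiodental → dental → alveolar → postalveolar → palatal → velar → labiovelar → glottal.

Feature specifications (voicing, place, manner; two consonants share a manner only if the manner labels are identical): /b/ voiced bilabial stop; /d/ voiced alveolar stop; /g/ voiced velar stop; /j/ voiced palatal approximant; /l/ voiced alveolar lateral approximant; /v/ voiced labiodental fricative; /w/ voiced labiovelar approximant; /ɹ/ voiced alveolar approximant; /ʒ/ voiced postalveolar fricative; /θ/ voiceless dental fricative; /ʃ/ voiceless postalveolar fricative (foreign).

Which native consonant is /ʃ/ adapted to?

ʒ

/ʒ/ is closest: same manner (fricative), place distance 0 (postalveolar→postalveolar), voicing differs (+1); total 1. Next closest is /θ/ at distance 2.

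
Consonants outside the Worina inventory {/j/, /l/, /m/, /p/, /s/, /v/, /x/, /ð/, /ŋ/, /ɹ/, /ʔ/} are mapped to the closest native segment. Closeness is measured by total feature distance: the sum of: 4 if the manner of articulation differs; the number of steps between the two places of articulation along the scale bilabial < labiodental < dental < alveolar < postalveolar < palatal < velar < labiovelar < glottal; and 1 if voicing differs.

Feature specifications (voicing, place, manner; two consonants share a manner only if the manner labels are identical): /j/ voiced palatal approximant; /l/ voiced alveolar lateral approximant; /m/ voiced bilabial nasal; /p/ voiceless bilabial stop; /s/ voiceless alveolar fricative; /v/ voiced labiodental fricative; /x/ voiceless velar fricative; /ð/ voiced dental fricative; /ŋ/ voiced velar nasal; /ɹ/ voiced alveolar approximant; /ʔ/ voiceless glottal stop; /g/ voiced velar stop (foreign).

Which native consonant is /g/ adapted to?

/ʔ/ is closest: same manner (stop), place distance 2 (velar→glottal), voicing differs (+1); total 3. Next closest is /ŋ/ at distance 4.

ʔ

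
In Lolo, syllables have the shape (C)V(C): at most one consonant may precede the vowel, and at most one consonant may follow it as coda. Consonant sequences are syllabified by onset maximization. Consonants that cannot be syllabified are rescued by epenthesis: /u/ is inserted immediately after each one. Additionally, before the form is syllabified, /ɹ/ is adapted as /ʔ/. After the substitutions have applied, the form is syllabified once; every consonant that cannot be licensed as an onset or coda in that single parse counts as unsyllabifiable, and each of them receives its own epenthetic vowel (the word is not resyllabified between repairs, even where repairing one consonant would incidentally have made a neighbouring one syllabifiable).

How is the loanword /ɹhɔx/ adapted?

Substitution: /ɹ/ → /ʔ/, giving /ʔhɔx/.
Under (C)V(C), the unsyllabifiable consonants are /ʔ/ (at most one coda consonant is licensed; onsets are limited to one consonant).
Each unlicensed consonant becomes the onset of a new syllable: /ʔ/ → /ʔu/.

ʔuhɔx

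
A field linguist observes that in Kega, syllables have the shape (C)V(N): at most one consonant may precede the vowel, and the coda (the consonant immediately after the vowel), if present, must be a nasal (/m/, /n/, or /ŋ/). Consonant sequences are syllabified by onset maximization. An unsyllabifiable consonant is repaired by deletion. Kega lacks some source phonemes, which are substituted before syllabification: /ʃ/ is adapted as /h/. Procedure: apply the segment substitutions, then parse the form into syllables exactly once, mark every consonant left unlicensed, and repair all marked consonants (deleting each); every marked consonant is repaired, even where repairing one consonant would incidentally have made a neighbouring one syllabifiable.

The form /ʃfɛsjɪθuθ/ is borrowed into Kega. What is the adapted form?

fɛjɪθu

Substitution: /ʃ/ → /h/, giving /hfɛsjɪθuθ/.
Under (C)V(N), the unsyllabifiable consonants are /h/, /s/, /θ/ (only a nasal (/m/, /n/, or /ŋ/) is licensed in coda position; onsets are limited to one consonant).
Deleting the stranded consonants removes /h/, /s/, /θ/.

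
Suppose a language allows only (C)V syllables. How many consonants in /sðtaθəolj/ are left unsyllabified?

4

The consonants /s/, /ð/, /l/, /j/ cannot be parsed into a legal (C)V syllable (no codas are permitted; onsets are limited to one consonant).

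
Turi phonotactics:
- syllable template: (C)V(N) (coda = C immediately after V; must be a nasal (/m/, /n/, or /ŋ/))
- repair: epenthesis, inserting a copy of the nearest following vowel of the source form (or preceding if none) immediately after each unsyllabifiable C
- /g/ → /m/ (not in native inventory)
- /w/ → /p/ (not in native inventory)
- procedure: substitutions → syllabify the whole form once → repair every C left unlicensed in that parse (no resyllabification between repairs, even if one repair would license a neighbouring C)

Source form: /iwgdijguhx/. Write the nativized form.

ipimidijumuhuxu

Substitution: /w/ → /p/, /g/ → /m/, giving /ipmdijmuhx/.
Syllabifying with onset maximization leaves /p/, /m/, /j/, /h/, /x/ stranded (only a nasal (/m/, /n/, or /ŋ/) is licensed in coda position; onsets are limited to one consonant).
Epenthesis after each stranded consonant: /p/ → /pi/, /m/ → /mi/, /j/ → /ju/, /h/ → /hu/, /x/ → /xu/.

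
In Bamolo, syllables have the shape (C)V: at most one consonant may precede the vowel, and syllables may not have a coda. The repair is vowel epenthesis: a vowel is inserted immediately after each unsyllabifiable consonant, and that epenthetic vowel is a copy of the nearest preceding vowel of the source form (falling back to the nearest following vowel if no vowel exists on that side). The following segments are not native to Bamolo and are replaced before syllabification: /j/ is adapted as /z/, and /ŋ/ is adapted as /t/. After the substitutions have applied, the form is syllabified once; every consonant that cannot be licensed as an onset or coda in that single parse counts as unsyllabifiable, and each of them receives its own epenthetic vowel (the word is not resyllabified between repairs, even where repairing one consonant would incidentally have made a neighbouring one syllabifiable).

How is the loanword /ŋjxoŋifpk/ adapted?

Substitution: /ŋ/ → /t/, /j/ → /z/, giving /tzxotifpk/.
The consonants /t/, /z/, /f/, /p/, /k/ cannot be parsed into a legal (C)V syllable (no codas are permitted; onsets are limited to one consonant).
Each unlicensed consonant becomes the onset of a new syllable: /t/ → /to/, /z/ → /zo/, /f/ → /fi/, /p/ → /pi/, /k/ → /ki/.

tozoxotifipiki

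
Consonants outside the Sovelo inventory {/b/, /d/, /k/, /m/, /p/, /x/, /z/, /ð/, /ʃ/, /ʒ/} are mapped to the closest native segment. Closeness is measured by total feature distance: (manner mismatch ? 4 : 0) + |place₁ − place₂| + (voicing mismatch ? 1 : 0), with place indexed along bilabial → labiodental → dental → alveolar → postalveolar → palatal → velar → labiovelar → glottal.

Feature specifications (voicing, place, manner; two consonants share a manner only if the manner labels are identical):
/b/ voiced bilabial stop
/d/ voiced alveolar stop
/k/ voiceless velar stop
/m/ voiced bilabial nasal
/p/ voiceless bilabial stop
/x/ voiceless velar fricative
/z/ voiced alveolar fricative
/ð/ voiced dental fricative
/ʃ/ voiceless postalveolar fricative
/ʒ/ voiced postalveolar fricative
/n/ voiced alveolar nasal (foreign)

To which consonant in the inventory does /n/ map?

m

/m/ is closest: same manner (nasal), place distance 3 (alveolar→bilabial), same voicing; total 3. Next closest is /d/ at distance 4.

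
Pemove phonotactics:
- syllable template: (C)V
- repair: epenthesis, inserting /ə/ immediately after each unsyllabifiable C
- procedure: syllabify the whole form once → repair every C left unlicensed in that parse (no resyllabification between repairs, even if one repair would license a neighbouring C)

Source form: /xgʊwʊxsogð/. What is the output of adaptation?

xəgʊwʊxəsogəðə

Syllabifying with onset maximization leaves /x/, /x/, /g/, /ð/ stranded (no codas are permitted; onsets are limited to one consonant).
Each unlicensed consonant becomes the onset of a new syllable: /x/ → /xə/, /x/ → /xə/, /g/ → /gə/, /ð/ → /ðə/.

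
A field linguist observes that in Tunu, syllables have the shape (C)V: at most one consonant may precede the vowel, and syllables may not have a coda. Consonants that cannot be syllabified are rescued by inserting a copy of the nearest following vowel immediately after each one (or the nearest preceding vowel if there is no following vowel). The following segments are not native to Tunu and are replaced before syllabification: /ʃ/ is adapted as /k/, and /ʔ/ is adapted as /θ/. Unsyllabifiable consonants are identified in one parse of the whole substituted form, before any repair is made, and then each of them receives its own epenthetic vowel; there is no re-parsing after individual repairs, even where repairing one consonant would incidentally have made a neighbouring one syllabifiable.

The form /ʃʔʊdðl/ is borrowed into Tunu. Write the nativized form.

Substitution: /ʃ/ → /k/, /ʔ/ → /θ/, giving /kθʊdðl/.
Syllabifying with onset maximization leaves /k/, /d/, /ð/, /l/ stranded (no codas are permitted; onsets are limited to one consonant).
Each unlicensed consonant becomes the onset of a new syllable: /k/ → /kʊ/, /d/ → /dʊ/, /ð/ → /ðʊ/, /l/ → /lʊ/.

kʊθʊdʊðʊlʊ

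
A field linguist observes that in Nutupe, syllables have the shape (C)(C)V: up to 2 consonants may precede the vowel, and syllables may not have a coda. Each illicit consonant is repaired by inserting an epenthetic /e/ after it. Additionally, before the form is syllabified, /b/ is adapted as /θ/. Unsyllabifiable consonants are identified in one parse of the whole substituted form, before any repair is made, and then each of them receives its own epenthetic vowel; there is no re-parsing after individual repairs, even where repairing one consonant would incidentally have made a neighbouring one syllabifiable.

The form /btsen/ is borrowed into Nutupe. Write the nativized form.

θetsene

Substitution: /b/ → /θ/, giving /θtsen/.
Under (C)(C)V, the unsyllabifiable consonants are /θ/, /n/ (no codas are permitted; onsets may contain at most 2 consonants).
Epenthesis after each stranded consonant: /θ/ → /θe/, /n/ → /ne/.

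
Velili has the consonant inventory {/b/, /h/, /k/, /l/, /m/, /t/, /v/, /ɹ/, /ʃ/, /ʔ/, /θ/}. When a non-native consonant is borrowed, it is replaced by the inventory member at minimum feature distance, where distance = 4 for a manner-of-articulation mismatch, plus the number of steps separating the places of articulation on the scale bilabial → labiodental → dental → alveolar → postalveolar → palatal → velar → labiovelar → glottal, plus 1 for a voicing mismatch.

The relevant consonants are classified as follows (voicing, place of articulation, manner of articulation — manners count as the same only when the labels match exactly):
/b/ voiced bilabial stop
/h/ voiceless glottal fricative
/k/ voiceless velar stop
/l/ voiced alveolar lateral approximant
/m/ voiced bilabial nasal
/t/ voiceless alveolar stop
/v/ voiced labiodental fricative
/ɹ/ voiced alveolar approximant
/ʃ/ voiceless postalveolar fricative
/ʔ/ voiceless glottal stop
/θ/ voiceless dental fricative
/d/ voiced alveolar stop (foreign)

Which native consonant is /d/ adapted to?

t

/t/ is closest: same manner (stop), place distance 0 (alveolar→alveolar), voicing differs (+1); total 1. Next closest is /b/ at distance 3.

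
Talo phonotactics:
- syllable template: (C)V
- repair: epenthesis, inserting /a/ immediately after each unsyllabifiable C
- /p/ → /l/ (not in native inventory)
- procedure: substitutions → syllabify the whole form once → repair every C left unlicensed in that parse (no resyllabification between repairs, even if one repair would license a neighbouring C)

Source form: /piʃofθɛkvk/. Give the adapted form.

Substitution: /p/ → /l/, giving /liʃofθɛkvk/.
The consonants /f/, /k/, /v/, /k/ cannot be parsed into a legal (C)V syllable (no codas are permitted; onsets are limited to one consonant).
Inserting the epenthetic vowel yields /f/ → /fa/, /k/ → /ka/, /v/ → /va/, /k/ → /ka/.

liʃofaθɛkavaka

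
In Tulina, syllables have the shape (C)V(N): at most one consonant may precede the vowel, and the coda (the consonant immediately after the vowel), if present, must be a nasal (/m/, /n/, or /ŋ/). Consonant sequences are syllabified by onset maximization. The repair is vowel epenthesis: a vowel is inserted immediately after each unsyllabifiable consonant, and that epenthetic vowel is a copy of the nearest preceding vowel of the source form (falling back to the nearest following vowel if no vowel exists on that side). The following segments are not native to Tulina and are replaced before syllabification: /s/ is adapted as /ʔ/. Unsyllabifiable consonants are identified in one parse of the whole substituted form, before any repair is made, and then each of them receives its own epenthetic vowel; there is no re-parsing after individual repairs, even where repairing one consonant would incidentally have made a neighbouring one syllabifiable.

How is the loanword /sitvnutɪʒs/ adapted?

Substitution: /s/ → /ʔ/, giving /ʔitvnutɪʒʔ/.
Under (C)V(N), the unsyllabifiable consonants are /t/, /v/, /ʒ/, /ʔ/ (only a nasal (/m/, /n/, or /ŋ/) is licensed in coda position; onsets are limited to one consonant).
Each unlicensed consonant becomes the onset of a new syllable: /t/ → /ti/, /v/ → /vi/, /ʒ/ → /ʒɪ/, /ʔ/ → /ʔɪ/.

ʔitivinutɪʒɪʔɪ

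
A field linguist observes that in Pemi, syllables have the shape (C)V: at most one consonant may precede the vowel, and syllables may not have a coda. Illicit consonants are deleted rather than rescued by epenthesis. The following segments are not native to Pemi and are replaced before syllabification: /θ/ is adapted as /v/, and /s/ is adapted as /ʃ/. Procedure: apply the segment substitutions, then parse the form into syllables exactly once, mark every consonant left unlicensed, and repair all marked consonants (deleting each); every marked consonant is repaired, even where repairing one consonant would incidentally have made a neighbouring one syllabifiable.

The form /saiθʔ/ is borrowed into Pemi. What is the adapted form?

ʃai

Substitution: /s/ → /ʃ/, /θ/ → /v/, giving /ʃaivʔ/.
Under (C)V, the unsyllabifiable consonants are /v/, /ʔ/ (no codas are permitted; onsets are limited to one consonant).
Each unlicensed consonant is deleted: /v/, /ʔ/.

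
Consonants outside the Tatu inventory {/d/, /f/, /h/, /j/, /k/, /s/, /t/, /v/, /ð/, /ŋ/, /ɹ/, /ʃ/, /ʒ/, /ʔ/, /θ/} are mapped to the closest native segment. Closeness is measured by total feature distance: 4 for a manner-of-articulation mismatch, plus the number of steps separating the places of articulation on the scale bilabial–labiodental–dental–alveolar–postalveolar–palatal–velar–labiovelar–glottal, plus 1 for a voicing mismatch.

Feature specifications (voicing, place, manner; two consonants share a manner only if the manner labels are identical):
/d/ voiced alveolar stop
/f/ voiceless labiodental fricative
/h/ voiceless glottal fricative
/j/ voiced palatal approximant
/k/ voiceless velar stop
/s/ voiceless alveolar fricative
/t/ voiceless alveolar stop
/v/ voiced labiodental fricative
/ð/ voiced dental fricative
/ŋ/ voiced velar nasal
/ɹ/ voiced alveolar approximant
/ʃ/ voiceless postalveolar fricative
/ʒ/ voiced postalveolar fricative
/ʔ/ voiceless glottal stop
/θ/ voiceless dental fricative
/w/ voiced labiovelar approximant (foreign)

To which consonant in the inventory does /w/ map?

j

/j/ is closest: same manner (approximant), place distance 2 (labiovelar→palatal), same voicing; total 2. Next closest is /ɹ/ at distance 4.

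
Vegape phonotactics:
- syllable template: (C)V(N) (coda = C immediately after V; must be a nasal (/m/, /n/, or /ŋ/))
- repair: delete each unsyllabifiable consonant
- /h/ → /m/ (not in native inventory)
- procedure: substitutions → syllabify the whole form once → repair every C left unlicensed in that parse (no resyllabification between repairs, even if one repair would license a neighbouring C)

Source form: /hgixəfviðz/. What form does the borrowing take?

gixəvi

Substitution: /h/ → /m/, giving /mgixəfviðz/.
Syllabifying with onset maximization leaves /m/, /f/, /ð/, /z/ stranded (only a nasal (/m/, /n/, or /ŋ/) is licensed in coda position; onsets are limited to one consonant).
Each unlicensed consonant is deleted: /m/, /f/, /ð/, /z/.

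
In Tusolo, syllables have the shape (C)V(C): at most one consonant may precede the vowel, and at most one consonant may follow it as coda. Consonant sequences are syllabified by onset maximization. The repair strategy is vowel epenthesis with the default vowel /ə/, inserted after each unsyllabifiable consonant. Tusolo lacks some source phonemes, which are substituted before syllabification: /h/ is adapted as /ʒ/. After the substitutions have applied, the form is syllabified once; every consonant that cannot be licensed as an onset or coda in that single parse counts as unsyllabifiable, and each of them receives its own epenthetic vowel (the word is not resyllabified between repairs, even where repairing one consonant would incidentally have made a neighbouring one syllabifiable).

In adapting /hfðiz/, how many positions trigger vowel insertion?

2

After substitution the input is /ʒfðiz/.
The unsyllabifiable consonants are /ʒ/, /f/; each receives one epenthetic vowel.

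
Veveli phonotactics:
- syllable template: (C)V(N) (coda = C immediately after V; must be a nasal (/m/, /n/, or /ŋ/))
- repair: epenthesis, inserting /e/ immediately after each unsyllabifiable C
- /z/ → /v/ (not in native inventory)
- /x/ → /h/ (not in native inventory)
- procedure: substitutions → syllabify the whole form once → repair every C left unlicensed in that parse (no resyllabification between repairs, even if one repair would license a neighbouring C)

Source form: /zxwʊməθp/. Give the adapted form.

Substitution: /z/ → /v/, /x/ → /h/, giving /vhwʊməθp/.
Syllabifying with onset maximization leaves /v/, /h/, /θ/, /p/ stranded (only a nasal (/m/, /n/, or /ŋ/) is licensed in coda position; onsets are limited to one consonant).
Each unlicensed consonant becomes the onset of a new syllable: /v/ → /ve/, /h/ → /he/, /θ/ → /θe/, /p/ → /pe/.

vehewʊməθepe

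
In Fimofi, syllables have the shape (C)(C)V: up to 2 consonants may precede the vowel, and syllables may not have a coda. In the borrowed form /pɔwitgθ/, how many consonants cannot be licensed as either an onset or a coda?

The consonants /t/, /g/, /θ/ cannot be parsed into a legal (C)(C)V syllable (no codas are permitted; onsets may contain at most 2 consonants).

3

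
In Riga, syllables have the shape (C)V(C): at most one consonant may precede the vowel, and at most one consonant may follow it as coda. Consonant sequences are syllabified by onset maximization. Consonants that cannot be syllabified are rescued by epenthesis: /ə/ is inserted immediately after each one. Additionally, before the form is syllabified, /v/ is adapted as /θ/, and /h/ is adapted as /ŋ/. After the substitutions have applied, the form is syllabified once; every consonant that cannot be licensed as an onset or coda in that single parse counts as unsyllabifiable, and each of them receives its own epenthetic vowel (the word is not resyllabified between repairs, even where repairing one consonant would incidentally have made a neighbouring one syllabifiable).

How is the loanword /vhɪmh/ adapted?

θəŋɪmŋə

Substitution: /v/ → /θ/, /h/ → /ŋ/, giving /θŋɪmŋ/.
The consonants /θ/, /ŋ/ cannot be parsed into a legal (C)V(C) syllable (at most one coda consonant is licensed; onsets are limited to one consonant).
Each unlicensed consonant becomes the onset of a new syllable: /θ/ → /θə/, /ŋ/ → /ŋə/.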